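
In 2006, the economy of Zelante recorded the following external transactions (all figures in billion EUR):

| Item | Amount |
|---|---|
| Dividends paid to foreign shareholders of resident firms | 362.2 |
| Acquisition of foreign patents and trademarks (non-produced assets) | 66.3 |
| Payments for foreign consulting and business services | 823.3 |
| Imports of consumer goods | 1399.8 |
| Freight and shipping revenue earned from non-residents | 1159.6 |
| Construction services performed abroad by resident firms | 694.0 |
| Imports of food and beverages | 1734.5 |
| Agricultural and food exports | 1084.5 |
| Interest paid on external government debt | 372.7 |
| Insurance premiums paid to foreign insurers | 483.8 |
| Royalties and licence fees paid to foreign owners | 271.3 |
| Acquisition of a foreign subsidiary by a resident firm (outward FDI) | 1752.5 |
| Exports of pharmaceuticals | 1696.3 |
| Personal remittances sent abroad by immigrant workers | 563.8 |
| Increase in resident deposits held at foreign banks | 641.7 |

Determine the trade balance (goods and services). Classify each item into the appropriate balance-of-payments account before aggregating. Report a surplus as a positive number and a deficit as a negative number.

-78.3

Goods: -1399.8 + 1084.5 - 1734.5 + 1696.3 = -353.5
Services: -483.8 - 271.3 + 1159.6 + 694.0 - 823.3 = 275.2
Trade balance = -353.5 + 275.2 = -78.3
(Excluded from the trade balance — primary income: dividends paid to foreign shareholders of resident firms 362.2, interest paid on external government debt 372.7; capital account: acquisition of foreign patents and trademarks (non-produced assets) 66.3; financial account: acquisition of a foreign subsidiary by a resident firm (outward FDI) 1752.5, increase in resident deposits held at foreign banks 641.7; secondary income: personal remittances sent abroad by immigrant workers 563.8.)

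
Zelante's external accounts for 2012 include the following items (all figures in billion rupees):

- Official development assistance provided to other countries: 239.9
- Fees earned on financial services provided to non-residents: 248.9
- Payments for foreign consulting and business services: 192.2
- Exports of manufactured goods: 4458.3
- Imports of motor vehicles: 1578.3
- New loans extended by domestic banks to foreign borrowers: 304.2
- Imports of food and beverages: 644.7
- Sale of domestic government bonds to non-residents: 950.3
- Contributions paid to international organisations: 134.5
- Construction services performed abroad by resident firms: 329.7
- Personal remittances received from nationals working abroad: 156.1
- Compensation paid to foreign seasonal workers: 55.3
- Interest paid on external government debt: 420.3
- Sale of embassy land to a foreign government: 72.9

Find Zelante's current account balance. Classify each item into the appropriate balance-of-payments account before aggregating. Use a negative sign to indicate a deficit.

Goods: -644.7 - 1578.3 + 4458.3 = 2235.3
Services: 329.7 - 192.2 + 248.9 = 386.4
Primary income: -420.3 - 55.3 = -475.6
Secondary income: 156.1 - 239.9 - 134.5 = -218.3
Current account = 2235.3 + 386.4 + (-475.6) + (-218.3) = 1927.8
(Excluded from the current account — financial account: new loans extended by domestic banks to foreign borrowers 304.2, sale of domestic government bonds to non-residents 950.3; capital account: sale of embassy land to a foreign government 72.9.)

1927.8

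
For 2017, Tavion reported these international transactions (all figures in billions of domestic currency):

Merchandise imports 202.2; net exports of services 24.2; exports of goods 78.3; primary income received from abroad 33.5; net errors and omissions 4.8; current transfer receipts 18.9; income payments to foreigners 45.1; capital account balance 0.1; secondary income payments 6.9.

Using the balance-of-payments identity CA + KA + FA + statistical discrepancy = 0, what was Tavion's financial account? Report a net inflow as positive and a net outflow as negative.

94.4

Goods balance = 78.3 - 202.2 = -123.9
Services balance = 24.2
Trade balance (goods + services) = -123.9 + 24.2 = -99.7
Net primary income = 33.5 - 45.1 = -11.6
Net secondary income = 18.9 - 6.9 = 12.0
Current account = -99.7 + (-11.6) + 12.0 = -99.3
Financial account = -(-99.3 + 0.1 + 4.8) = 94.4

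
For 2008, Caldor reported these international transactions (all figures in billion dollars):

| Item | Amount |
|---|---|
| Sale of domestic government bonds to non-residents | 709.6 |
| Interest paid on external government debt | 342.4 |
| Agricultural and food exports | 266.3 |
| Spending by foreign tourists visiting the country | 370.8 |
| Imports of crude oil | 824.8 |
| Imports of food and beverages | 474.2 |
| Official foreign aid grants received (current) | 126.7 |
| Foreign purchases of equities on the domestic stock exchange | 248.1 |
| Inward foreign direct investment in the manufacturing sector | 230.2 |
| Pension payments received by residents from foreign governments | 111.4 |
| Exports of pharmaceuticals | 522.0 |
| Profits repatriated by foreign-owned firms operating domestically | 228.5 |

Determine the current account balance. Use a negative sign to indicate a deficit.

Goods: -474.2 - 824.8 + 266.3 + 522.0 = -510.7
Services: 370.8
Primary income: -228.5 - 342.4 = -570.9
Secondary income: 111.4 + 126.7 = 238.1
Current account = (-510.7) + 370.8 + (-570.9) + 238.1 = -472.7
(Excluded from the current account — financial account: sale of domestic government bonds to non-residents 709.6, foreign purchases of equities on the domestic stock exchange 248.1, inward foreign direct investment in the manufacturing sector 230.2.)

-472.7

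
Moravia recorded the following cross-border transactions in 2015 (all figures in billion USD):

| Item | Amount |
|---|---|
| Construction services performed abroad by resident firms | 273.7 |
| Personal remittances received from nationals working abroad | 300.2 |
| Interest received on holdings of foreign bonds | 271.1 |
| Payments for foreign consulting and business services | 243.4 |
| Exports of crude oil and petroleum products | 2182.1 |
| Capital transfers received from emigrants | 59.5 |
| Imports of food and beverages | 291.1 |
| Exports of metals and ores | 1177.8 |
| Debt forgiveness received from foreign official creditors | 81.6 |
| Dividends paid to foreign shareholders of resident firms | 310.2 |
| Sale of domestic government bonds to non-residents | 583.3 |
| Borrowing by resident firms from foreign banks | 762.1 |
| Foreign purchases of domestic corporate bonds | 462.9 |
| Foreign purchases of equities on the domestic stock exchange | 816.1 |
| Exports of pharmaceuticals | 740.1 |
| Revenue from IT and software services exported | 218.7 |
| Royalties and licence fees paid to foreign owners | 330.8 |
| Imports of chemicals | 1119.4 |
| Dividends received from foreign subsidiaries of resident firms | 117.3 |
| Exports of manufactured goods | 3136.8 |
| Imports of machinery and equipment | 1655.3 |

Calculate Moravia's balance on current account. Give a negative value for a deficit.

4467.6

Goods: 3136.8 - 1119.4 - 1655.3 + 2182.1 - 291.1 + 740.1 + 1177.8 = 4171.0
Services: 218.7 - 243.4 + 273.7 - 330.8 = -81.8
Primary income: -310.2 + 271.1 + 117.3 = 78.2
Secondary income: 300.2
Current account = 4171.0 + (-81.8) + 78.2 + 300.2 = 4467.6
(Excluded from the current account — capital account: capital transfers received from emigrants 59.5, debt forgiveness received from foreign official creditors 81.6; financial account: sale of domestic government bonds to non-residents 583.3, borrowing by resident firms from foreign banks 762.1, foreign purchases of domestic corporate bonds 462.9, foreign purchases of equities on the domestic stock exchange 816.1.)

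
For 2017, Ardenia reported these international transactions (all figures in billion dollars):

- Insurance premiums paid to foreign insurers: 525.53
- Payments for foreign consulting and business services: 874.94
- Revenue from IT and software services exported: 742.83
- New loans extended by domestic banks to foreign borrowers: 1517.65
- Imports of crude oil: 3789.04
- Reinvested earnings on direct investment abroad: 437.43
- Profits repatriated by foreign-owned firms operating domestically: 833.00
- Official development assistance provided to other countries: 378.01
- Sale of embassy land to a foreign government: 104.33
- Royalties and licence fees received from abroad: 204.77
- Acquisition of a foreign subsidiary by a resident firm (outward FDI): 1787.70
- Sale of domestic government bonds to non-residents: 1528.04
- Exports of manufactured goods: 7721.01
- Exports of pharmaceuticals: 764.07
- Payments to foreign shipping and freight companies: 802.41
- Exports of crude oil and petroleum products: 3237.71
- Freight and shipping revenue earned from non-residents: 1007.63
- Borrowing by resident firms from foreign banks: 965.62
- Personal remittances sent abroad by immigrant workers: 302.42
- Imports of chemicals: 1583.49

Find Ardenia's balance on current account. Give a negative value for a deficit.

Goods: 7721.01 + 3237.71 - 1583.49 - 3789.04 + 764.07 = 6350.26
Services: 742.83 + 204.77 - 874.94 - 802.41 + 1007.63 - 525.53 = -247.65
Primary income: -833.00 + 437.43 = -395.57
Secondary income: -378.01 - 302.42 = -680.43
Current account = 6350.26 + (-247.65) + (-395.57) + (-680.43) = 5026.61
(Excluded from the current account — financial account: new loans extended by domestic banks to foreign borrowers 1517.65, acquisition of a foreign subsidiary by a resident firm (outward FDI) 1787.70, sale of domestic government bonds to non-residents 1528.04, borrowing by resident firms from foreign banks 965.62; capital account: sale of embassy land to a foreign government 104.33.)

5026.61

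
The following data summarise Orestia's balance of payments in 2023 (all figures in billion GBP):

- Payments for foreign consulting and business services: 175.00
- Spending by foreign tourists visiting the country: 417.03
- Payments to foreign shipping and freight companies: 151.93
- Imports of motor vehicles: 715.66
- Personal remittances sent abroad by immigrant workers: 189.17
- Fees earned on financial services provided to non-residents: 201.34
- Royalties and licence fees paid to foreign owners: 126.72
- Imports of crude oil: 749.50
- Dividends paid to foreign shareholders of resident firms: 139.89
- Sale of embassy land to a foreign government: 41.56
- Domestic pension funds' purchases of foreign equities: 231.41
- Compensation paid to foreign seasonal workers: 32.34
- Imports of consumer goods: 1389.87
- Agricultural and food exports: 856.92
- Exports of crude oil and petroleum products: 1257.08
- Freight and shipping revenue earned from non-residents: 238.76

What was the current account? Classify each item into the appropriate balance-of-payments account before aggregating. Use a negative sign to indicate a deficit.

-698.95

Goods: -1389.87 - 749.50 + 1257.08 - 715.66 + 856.92 = -741.03
Services: -151.93 + 238.76 + 417.03 + 201.34 - 175.00 - 126.72 = 403.48
Primary income: -32.34 - 139.89 = -172.23
Secondary income: -189.17
Current account = (-741.03) + 403.48 + (-172.23) + (-189.17) = -698.95
(Excluded from the current account — capital account: sale of embassy land to a foreign government 41.56; financial account: domestic pension funds' purchases of foreign equities 231.41.)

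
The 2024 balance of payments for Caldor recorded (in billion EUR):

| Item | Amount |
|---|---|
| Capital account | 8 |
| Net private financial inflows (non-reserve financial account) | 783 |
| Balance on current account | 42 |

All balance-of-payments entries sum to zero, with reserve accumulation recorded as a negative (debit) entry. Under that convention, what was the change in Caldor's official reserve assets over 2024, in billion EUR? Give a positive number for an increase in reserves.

833

Official reserve transactions balance = -(42 + 8 + 783) = -833
An accumulation of reserves is recorded as a debit (negative entry), so the change in the stock of reserves is the negative of that balance.
Change in official reserves = -(-833) = 833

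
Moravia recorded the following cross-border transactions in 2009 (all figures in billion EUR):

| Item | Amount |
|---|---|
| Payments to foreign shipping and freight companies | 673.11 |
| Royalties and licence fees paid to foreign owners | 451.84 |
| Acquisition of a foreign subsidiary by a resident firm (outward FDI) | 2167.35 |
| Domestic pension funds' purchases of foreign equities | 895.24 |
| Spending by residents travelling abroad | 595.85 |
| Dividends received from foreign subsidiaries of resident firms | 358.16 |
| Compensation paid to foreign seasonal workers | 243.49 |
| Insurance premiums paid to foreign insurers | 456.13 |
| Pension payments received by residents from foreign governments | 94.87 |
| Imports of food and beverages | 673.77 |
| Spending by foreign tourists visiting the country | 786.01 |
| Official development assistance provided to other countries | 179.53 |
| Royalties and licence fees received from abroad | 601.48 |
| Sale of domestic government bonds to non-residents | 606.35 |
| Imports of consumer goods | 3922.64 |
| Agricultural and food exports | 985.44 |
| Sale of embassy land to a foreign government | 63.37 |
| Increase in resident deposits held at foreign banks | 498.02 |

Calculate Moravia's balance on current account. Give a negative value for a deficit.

-4370.40

Goods: 985.44 - 3922.64 - 673.77 = -3610.97
Services: -451.84 + 786.01 - 595.85 - 673.11 + 601.48 - 456.13 = -789.44
Primary income: -243.49 + 358.16 = 114.67
Secondary income: 94.87 - 179.53 = -84.66
Current account = (-3610.97) + (-789.44) + 114.67 + (-84.66) = -4370.40
(Excluded from the current account — financial account: acquisition of a foreign subsidiary by a resident firm (outward FDI) 2167.35, domestic pension funds' purchases of foreign equities 895.24, sale of domestic government bonds to non-residents 606.35, increase in resident deposits held at foreign banks 498.02; capital account: sale of embassy land to a foreign government 63.37.)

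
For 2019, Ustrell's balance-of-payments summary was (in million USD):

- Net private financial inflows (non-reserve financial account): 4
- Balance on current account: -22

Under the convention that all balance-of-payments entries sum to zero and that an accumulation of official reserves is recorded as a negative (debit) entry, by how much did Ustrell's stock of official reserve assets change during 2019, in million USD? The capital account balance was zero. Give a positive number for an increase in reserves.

Official reserve transactions balance = -((-22) + 4) = 18
An accumulation of reserves is recorded as a debit (negative entry), so the change in the stock of reserves is the negative of that balance.
Change in official reserves = -(18) = -18

-18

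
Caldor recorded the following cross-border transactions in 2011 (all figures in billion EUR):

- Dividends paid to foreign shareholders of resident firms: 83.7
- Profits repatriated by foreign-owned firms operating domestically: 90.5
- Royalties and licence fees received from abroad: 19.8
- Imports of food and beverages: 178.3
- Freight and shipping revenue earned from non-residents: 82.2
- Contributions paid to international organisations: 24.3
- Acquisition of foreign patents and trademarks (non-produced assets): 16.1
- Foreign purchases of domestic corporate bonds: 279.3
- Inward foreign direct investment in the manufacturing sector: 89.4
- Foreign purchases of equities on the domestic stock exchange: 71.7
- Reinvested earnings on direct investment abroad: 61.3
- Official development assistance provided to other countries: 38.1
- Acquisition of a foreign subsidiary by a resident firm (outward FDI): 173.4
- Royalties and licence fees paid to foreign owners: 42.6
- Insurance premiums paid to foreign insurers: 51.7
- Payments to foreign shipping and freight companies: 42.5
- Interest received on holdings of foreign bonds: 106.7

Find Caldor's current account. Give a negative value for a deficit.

-281.7

Goods: -178.3
Services: -42.6 - 51.7 + 19.8 + 82.2 - 42.5 = -34.8
Primary income: -83.7 + 106.7 - 90.5 + 61.3 = -6.2
Secondary income: -24.3 - 38.1 = -62.4
Current account = (-178.3) + (-34.8) + (-6.2) + (-62.4) = -281.7
(Excluded from the current account — capital account: acquisition of foreign patents and trademarks (non-produced assets) 16.1; financial account: foreign purchases of domestic corporate bonds 279.3, inward foreign direct investment in the manufacturing sector 89.4, foreign purchases of equities on the domestic stock exchange 71.7, acquisition of a foreign subsidiary by a resident firm (outward FDI) 173.4.)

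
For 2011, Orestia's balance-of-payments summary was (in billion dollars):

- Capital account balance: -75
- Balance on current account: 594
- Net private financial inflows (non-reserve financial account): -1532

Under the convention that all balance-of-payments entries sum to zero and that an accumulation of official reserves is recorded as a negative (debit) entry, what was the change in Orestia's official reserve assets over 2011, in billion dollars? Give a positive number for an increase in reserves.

Official reserve transactions balance = -(594 + (-75) + (-1532)) = 1013
An accumulation of reserves is recorded as a debit (negative entry), so the change in the stock of reserves is the negative of that balance.
Change in official reserves = -(1013) = -1013

-1013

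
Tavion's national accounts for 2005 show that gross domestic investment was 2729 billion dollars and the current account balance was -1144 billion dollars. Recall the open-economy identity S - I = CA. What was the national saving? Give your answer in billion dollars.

1585

S = I + CA = 2729 + (-1144) = 1585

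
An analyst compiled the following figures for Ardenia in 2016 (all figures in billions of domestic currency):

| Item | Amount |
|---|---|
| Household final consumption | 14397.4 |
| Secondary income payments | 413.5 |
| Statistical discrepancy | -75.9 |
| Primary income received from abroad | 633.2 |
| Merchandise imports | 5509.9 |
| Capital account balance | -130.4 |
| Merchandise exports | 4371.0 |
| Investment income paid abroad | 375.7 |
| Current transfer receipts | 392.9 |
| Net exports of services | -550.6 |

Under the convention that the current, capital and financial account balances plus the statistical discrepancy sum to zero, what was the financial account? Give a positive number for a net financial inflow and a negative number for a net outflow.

1658.9

Goods balance = 4371.0 - 5509.9 = -1138.9
Services balance = -550.6
Trade balance (goods + services) = -1138.9 + (-550.6) = -1689.5
Net primary income = 633.2 - 375.7 = 257.5
Net secondary income = 392.9 - 413.5 = -20.6
Current account = -1689.5 + 257.5 + (-20.6) = -1452.6
Financial account = -(-1452.6 + (-130.4) + (-75.9)) = 1658.9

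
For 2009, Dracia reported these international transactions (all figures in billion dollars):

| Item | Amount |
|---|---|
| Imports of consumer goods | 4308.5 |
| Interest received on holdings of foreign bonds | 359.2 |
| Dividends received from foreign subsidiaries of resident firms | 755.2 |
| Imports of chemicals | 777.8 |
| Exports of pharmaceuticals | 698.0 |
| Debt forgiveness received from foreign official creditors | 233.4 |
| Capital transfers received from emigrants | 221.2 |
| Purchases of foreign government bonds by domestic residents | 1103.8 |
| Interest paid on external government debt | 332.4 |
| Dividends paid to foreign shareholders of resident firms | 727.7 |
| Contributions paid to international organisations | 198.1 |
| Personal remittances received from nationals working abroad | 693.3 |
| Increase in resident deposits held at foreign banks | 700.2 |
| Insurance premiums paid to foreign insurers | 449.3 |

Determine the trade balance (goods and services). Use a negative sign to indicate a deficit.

Goods: -777.8 + 698.0 - 4308.5 = -4388.3
Services: -449.3
Trade balance = -4388.3 + (-449.3) = -4837.6
(Excluded from the trade balance — primary income: interest received on holdings of foreign bonds 359.2, dividends received from foreign subsidiaries of resident firms 755.2, interest paid on external government debt 332.4, dividends paid to foreign shareholders of resident firms 727.7; capital account: debt forgiveness received from foreign official creditors 233.4, capital transfers received from emigrants 221.2; financial account: purchases of foreign government bonds by domestic residents 1103.8, increase in resident deposits held at foreign banks 700.2; secondary income: contributions paid to international organisations 198.1, personal remittances received from nationals working abroad 693.3.)

-4837.6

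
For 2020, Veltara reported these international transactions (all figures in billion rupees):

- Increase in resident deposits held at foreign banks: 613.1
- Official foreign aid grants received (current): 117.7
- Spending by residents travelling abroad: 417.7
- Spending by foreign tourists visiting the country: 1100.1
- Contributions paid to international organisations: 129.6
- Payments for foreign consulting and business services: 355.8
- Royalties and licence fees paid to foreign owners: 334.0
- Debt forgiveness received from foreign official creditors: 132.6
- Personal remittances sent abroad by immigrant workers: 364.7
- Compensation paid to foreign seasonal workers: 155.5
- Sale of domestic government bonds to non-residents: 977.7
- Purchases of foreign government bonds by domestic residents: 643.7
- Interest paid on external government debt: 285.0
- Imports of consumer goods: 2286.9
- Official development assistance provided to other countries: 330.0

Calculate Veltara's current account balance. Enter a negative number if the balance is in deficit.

-3441.4

Goods: -2286.9
Services: 1100.1 - 334.0 - 355.8 - 417.7 = -7.4
Primary income: -285.0 - 155.5 = -440.5
Secondary income: 117.7 - 129.6 - 330.0 - 364.7 = -706.6
Current account = (-2286.9) + (-7.4) + (-440.5) + (-706.6) = -3441.4
(Excluded from the current account — financial account: increase in resident deposits held at foreign banks 613.1, sale of domestic government bonds to non-residents 977.7, purchases of foreign government bonds by domestic residents 643.7; capital account: debt forgiveness received from foreign official creditors 132.6.)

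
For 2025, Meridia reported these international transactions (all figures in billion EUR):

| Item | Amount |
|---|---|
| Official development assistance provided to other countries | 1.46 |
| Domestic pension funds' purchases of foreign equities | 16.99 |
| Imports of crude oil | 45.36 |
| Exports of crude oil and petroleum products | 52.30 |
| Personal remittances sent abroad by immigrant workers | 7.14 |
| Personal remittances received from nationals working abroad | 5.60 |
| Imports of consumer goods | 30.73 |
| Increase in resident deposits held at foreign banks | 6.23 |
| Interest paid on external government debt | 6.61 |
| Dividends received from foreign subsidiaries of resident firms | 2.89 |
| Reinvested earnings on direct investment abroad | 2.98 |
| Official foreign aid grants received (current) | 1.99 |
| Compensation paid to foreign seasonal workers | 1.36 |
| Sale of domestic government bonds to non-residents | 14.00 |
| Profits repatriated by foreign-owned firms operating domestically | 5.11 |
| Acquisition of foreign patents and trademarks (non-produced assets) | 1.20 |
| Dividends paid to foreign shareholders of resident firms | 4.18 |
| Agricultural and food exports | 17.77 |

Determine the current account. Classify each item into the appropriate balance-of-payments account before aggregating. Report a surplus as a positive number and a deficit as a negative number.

Goods: -45.36 + 52.30 - 30.73 + 17.77 = -6.02
Primary income: 2.98 - 5.11 - 6.61 - 4.18 + 2.89 - 1.36 = -11.39
Secondary income: 1.99 - 7.14 - 1.46 + 5.60 = -1.01
Current account = (-6.02) + (-11.39) + (-1.01) = -18.42
(Excluded from the current account — financial account: domestic pension funds' purchases of foreign equities 16.99, increase in resident deposits held at foreign banks 6.23, sale of domestic government bonds to non-residents 14.00; capital account: acquisition of foreign patents and trademarks (non-produced assets) 1.20.)

-18.42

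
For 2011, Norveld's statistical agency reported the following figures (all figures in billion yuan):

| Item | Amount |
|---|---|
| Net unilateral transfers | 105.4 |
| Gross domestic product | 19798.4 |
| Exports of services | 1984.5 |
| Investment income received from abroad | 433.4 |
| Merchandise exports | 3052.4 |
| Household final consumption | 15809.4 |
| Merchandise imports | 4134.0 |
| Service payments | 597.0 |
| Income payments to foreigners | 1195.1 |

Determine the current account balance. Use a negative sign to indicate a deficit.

Goods balance = 3052.4 - 4134.0 = -1081.6
Services balance = 1984.5 - 597.0 = 1387.5
Trade balance (goods + services) = -1081.6 + 1387.5 = 305.9
Net primary income = 433.4 - 1195.1 = -761.7
Net secondary income = 105.4
Current account = 305.9 + (-761.7) + 105.4 = -350.4

-350.4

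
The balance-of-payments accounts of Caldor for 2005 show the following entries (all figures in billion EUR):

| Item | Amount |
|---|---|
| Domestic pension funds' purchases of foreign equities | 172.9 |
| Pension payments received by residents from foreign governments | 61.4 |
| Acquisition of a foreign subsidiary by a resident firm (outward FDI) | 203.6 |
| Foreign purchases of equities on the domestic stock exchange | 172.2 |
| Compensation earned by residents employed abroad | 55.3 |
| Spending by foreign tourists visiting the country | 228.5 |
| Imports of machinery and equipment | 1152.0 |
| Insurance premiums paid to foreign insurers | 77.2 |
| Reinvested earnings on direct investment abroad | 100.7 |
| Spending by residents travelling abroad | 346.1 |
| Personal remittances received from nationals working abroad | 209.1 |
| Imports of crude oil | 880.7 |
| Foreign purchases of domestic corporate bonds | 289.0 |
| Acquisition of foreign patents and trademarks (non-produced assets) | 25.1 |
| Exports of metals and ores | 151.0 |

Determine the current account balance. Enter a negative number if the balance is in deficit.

Goods: -880.7 - 1152.0 + 151.0 = -1881.7
Services: -346.1 - 77.2 + 228.5 = -194.8
Primary income: 100.7 + 55.3 = 156.0
Secondary income: 61.4 + 209.1 = 270.5
Current account = (-1881.7) + (-194.8) + 156.0 + 270.5 = -1650.0
(Excluded from the current account — financial account: domestic pension funds' purchases of foreign equities 172.9, acquisition of a foreign subsidiary by a resident firm (outward FDI) 203.6, foreign purchases of equities on the domestic stock exchange 172.2, foreign purchases of domestic corporate bonds 289.0; capital account: acquisition of foreign patents and trademarks (non-produced assets) 25.1.)

-1650.0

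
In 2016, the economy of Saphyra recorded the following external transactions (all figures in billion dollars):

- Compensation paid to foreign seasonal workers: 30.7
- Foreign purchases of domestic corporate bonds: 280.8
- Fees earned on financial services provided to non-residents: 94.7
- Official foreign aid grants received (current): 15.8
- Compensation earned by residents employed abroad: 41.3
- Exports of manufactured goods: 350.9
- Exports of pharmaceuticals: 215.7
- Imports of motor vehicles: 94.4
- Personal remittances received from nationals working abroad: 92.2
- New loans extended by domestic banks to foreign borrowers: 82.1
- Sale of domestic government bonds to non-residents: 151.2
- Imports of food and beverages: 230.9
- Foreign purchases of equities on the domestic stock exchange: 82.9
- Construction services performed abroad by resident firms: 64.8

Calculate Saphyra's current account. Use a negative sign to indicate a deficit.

519.4

Goods: 350.9 - 230.9 + 215.7 - 94.4 = 241.3
Services: 94.7 + 64.8 = 159.5
Primary income: -30.7 + 41.3 = 10.6
Secondary income: 15.8 + 92.2 = 108.0
Current account = 241.3 + 159.5 + 10.6 + 108.0 = 519.4
(Excluded from the current account — financial account: foreign purchases of domestic corporate bonds 280.8, new loans extended by domestic banks to foreign borrowers 82.1, sale of domestic government bonds to non-residents 151.2, foreign purchases of equities on the domestic stock exchange 82.9.)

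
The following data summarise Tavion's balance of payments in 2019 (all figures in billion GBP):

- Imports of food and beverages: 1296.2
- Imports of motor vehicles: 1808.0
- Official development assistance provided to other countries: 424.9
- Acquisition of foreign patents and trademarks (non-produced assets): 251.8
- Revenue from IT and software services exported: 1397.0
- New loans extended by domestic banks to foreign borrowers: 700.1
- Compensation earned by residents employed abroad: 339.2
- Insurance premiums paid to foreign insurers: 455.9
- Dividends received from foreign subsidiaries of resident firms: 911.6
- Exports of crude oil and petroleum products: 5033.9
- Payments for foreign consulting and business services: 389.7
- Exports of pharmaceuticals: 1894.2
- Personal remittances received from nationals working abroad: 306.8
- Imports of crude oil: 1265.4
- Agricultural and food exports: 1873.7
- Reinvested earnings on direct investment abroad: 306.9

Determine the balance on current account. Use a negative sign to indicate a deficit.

Goods: 1894.2 - 1265.4 + 5033.9 + 1873.7 - 1808.0 - 1296.2 = 4432.2
Services: 1397.0 - 389.7 - 455.9 = 551.4
Primary income: 306.9 + 911.6 + 339.2 = 1557.7
Secondary income: 306.8 - 424.9 = -118.1
Current account = 4432.2 + 551.4 + 1557.7 + (-118.1) = 6423.2
(Excluded from the current account — capital account: acquisition of foreign patents and trademarks (non-produced assets) 251.8; financial account: new loans extended by domestic banks to foreign borrowers 700.1.)

6423.2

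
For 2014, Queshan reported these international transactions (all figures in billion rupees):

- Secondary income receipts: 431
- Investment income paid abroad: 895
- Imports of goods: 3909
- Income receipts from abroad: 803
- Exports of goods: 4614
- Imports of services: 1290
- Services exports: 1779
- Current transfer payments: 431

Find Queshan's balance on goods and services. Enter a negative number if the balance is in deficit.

1194

Goods balance = 4614 - 3909 = 705
Services balance = 1779 - 1290 = 489
Trade balance (goods + services) = 705 + 489 = 1194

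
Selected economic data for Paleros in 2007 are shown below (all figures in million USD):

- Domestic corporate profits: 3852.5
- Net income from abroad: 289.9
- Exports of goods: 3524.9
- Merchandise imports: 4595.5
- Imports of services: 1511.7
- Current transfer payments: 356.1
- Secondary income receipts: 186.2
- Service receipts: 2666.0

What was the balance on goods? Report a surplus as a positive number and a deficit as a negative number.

Goods balance = 3524.9 - 4595.5 = -1070.6

-1070.6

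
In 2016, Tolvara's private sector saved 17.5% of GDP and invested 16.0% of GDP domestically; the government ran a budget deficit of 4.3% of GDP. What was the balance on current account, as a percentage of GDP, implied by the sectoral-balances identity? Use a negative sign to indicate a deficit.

By the sectoral-balances identity, CA = (S_private - I) + (T - G).
Private balance = 17.5 - 16.0 = 1.5
Government balance (T - G) = -4.3
CA = 1.5 + (-4.3) = -2.8

-2.8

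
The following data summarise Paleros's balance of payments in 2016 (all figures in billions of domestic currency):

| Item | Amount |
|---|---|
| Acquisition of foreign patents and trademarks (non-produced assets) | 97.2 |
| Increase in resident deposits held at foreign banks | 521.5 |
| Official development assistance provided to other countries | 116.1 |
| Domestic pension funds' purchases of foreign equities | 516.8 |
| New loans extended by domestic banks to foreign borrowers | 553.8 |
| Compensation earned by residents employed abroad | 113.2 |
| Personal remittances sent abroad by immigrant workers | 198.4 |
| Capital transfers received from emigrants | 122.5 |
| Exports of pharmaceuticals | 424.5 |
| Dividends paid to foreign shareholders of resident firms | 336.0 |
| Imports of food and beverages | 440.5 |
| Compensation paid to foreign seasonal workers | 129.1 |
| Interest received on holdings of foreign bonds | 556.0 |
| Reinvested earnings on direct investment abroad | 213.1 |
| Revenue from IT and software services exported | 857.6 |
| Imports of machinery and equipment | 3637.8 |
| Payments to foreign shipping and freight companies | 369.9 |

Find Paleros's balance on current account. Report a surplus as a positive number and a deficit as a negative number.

-3063.4

Goods: -3637.8 - 440.5 + 424.5 = -3653.8
Services: -369.9 + 857.6 = 487.7
Primary income: -336.0 + 556.0 - 129.1 + 213.1 + 113.2 = 417.2
Secondary income: -198.4 - 116.1 = -314.5
Current account = (-3653.8) + 487.7 + 417.2 + (-314.5) = -3063.4
(Excluded from the current account — capital account: acquisition of foreign patents and trademarks (non-produced assets) 97.2, capital transfers received from emigrants 122.5; financial account: increase in resident deposits held at foreign banks 521.5, domestic pension funds' purchases of foreign equities 516.8, new loans extended by domestic banks to foreign borrowers 553.8.)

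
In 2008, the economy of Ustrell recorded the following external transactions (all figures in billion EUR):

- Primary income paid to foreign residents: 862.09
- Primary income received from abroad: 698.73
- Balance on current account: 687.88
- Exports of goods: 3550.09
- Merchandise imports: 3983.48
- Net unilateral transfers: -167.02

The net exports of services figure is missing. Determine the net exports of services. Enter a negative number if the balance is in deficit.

1451.65

Current account = goods balance + services balance + net primary income + net secondary income
Sum of the known components = -763.77
Net exports of services = CA - (known components) = 687.88 - (-763.77) = 1451.65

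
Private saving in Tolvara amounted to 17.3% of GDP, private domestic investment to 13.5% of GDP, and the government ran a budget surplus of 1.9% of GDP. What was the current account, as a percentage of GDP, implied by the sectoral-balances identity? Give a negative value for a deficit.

5.7

By the sectoral-balances identity, CA = (S_private - I) + (T - G).
Private balance = 17.3 - 13.5 = 3.8
Government balance (T - G) = 1.9
CA = 3.8 + 1.9 = 5.7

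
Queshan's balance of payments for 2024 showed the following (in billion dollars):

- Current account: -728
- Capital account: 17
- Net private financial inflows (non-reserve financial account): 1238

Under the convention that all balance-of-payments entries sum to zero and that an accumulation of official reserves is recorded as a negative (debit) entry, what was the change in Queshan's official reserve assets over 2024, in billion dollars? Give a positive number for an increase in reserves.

527

Official reserve transactions balance = -((-728) + 17 + 1238) = -527
An accumulation of reserves is recorded as a debit (negative entry), so the change in the stock of reserves is the negative of that balance.
Change in official reserves = -(-527) = 527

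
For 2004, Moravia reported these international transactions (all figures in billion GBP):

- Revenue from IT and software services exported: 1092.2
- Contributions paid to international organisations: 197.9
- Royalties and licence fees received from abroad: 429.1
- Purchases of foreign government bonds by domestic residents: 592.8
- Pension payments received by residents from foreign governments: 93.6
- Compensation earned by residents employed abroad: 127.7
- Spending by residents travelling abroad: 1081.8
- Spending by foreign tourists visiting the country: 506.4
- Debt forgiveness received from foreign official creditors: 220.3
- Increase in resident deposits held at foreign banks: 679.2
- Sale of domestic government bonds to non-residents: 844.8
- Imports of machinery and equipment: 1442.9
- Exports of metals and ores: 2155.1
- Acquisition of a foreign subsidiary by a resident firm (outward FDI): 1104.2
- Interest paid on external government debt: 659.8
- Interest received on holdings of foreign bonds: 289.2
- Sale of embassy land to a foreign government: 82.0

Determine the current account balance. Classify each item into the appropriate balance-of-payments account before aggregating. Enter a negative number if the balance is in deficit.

1310.9

Goods: -1442.9 + 2155.1 = 712.2
Services: 1092.2 + 506.4 + 429.1 - 1081.8 = 945.9
Primary income: -659.8 + 289.2 + 127.7 = -242.9
Secondary income: -197.9 + 93.6 = -104.3
Current account = 712.2 + 945.9 + (-242.9) + (-104.3) = 1310.9
(Excluded from the current account — financial account: purchases of foreign government bonds by domestic residents 592.8, increase in resident deposits held at foreign banks 679.2, sale of domestic government bonds to non-residents 844.8, acquisition of a foreign subsidiary by a resident firm (outward FDI) 1104.2; capital account: debt forgiveness received from foreign official creditors 220.3, sale of embassy land to a foreign government 82.0.)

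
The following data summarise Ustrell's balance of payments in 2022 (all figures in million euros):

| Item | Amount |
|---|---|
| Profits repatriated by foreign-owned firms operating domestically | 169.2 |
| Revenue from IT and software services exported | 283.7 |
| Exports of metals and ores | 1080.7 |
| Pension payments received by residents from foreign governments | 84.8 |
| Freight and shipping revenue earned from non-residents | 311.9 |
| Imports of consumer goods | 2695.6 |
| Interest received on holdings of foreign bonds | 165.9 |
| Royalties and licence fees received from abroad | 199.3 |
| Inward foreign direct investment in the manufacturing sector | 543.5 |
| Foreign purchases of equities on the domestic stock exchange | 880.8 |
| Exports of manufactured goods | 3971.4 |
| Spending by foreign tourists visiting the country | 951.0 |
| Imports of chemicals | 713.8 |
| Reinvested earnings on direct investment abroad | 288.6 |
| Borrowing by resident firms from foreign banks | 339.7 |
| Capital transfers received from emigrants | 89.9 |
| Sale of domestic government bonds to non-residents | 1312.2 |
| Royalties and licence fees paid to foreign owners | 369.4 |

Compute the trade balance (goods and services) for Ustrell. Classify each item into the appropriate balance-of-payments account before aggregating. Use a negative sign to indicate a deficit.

Goods: 1080.7 - 2695.6 - 713.8 + 3971.4 = 1642.7
Services: 199.3 + 951.0 + 311.9 + 283.7 - 369.4 = 1376.5
Trade balance = 1642.7 + 1376.5 = 3019.2
(Excluded from the trade balance — primary income: profits repatriated by foreign-owned firms operating domestically 169.2, interest received on holdings of foreign bonds 165.9, reinvested earnings on direct investment abroad 288.6; secondary income: pension payments received by residents from foreign governments 84.8; financial account: inward foreign direct investment in the manufacturing sector 543.5, foreign purchases of equities on the domestic stock exchange 880.8, borrowing by resident firms from foreign banks 339.7, sale of domestic government bonds to non-residents 1312.2; capital account: capital transfers received from emigrants 89.9.)

3019.2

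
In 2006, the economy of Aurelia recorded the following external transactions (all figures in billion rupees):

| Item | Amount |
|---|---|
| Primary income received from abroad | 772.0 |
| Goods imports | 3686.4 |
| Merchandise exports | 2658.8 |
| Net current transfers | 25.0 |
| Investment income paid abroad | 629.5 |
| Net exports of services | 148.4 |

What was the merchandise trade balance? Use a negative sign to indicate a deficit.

-1027.6

Goods balance = 2658.8 - 3686.4 = -1027.6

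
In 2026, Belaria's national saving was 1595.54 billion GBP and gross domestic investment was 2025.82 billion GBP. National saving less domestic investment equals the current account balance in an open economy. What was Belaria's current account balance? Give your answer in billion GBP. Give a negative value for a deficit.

CA = S - I = 1595.54 - 2025.82 = -430.28

-430.28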